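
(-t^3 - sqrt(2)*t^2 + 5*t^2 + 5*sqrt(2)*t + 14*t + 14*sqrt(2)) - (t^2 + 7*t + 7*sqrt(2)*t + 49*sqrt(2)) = -t^3 - sqrt(2)*t^2 + 4*t^2 - 2*sqrt(2)*t + 7*t - 35*sqrt(2)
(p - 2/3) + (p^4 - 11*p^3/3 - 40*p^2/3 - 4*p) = p^4 - 11*p^3/3 - 40*p^2/3 - 3*p - 2/3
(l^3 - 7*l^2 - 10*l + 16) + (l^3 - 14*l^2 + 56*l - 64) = 2*l^3 - 21*l^2 + 46*l - 48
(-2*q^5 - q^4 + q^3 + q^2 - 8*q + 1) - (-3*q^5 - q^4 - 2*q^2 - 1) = q^5 + q^3 + 3*q^2 - 8*q + 2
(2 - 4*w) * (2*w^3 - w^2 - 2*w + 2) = -8*w^4 + 8*w^3 + 6*w^2 - 12*w + 4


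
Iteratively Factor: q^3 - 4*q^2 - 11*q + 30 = (q + 3)*(q^2 - 7*q + 10) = (q - 5)*(q + 3)*(q - 2)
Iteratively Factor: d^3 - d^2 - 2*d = (d)*(d^2 - d - 2) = d*(d + 1)*(d - 2)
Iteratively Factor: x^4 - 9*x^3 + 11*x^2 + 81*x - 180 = (x + 3)*(x^3 - 12*x^2 + 47*x - 60) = (x - 5)*(x + 3)*(x^2 - 7*x + 12) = (x - 5)*(x - 3)*(x + 3)*(x - 4)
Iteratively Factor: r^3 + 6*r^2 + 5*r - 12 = (r + 4)*(r^2 + 2*r - 3) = (r + 3)*(r + 4)*(r - 1)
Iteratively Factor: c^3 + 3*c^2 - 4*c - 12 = (c + 3)*(c^2 - 4) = (c - 2)*(c + 3)*(c + 2)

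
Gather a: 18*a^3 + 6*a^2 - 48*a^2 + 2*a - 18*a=18*a^3 - 42*a^2 - 16*a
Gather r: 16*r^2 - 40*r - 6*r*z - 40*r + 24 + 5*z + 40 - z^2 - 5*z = 16*r^2 + r*(-6*z - 80) - z^2 + 64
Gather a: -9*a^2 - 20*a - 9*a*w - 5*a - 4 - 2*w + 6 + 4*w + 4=-9*a^2 + a*(-9*w - 25) + 2*w + 6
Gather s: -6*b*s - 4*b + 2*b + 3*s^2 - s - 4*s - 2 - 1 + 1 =-2*b + 3*s^2 + s*(-6*b - 5) - 2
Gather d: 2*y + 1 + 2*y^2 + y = 2*y^2 + 3*y + 1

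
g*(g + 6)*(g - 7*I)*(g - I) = g^4 + 6*g^3 - 8*I*g^3 - 7*g^2 - 48*I*g^2 - 42*g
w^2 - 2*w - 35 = (w - 7)*(w + 5)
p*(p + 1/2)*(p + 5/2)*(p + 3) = p^4 + 6*p^3 + 41*p^2/4 + 15*p/4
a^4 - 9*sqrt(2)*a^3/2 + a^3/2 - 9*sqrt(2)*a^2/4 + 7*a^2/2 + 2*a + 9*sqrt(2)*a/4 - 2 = (a - 1/2)*(a + 1)*(a - 4*sqrt(2))*(a - sqrt(2)/2)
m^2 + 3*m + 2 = (m + 1)*(m + 2)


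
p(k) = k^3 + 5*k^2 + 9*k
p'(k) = 3*k^2 + 10*k + 9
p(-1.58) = -5.68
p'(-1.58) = 0.69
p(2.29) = 58.84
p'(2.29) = 47.63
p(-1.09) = -5.16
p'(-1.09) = 1.66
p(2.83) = 88.18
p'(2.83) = 61.33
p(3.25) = 116.39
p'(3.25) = 73.19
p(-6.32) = -109.60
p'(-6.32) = 65.63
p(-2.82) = -8.04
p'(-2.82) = 4.66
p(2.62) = 75.89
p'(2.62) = 55.79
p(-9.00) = -405.00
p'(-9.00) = 162.00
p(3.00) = 99.00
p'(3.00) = 66.00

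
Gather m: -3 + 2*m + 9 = 2*m + 6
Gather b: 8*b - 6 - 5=8*b - 11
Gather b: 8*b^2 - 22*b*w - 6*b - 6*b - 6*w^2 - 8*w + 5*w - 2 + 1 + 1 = 8*b^2 + b*(-22*w - 12) - 6*w^2 - 3*w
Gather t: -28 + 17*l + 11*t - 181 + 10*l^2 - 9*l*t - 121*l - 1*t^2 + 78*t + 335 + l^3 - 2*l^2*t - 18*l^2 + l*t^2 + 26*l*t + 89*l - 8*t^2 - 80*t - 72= l^3 - 8*l^2 - 15*l + t^2*(l - 9) + t*(-2*l^2 + 17*l + 9) + 54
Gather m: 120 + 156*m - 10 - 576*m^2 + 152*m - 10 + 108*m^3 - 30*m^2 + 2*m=108*m^3 - 606*m^2 + 310*m + 100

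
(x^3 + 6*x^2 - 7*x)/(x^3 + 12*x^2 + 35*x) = (x - 1)/(x + 5)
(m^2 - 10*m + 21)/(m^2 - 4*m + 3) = (m - 7)/(m - 1)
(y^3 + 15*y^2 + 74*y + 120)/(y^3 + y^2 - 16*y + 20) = (y^2 + 10*y + 24)/(y^2 - 4*y + 4)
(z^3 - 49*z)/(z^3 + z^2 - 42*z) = (z - 7)/(z - 6)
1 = 1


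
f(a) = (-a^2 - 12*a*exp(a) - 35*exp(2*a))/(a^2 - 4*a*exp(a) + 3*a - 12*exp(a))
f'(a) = (-a^2 - 12*a*exp(a) - 35*exp(2*a))*(4*a*exp(a) - 2*a + 16*exp(a) - 3)/(a^2 - 4*a*exp(a) + 3*a - 12*exp(a))^2 + (-12*a*exp(a) - 2*a - 70*exp(2*a) - 12*exp(a))/(a^2 - 4*a*exp(a) + 3*a - 12*exp(a))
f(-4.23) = -3.25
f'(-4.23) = -1.65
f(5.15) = 188.43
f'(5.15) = 162.62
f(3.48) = 46.71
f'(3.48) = 37.38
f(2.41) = 20.48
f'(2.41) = 15.15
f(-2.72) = 6.46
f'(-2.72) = -29.27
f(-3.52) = -5.90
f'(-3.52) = -8.62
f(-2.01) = 0.57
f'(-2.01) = -2.21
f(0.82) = 6.45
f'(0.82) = 5.06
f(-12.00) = -1.33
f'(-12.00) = -0.04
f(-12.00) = -1.33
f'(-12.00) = -0.04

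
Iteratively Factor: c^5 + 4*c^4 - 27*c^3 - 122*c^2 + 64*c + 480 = (c + 4)*(c^4 - 27*c^2 - 14*c + 120) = (c - 2)*(c + 4)*(c^3 + 2*c^2 - 23*c - 60) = (c - 2)*(c + 3)*(c + 4)*(c^2 - c - 20) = (c - 2)*(c + 3)*(c + 4)^2*(c - 5)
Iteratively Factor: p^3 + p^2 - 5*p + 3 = (p - 1)*(p^2 + 2*p - 3) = (p - 1)*(p + 3)*(p - 1)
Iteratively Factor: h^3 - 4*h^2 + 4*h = (h - 2)*(h^2 - 2*h) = h*(h - 2)*(h - 2)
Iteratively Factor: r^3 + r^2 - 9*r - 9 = (r - 3)*(r^2 + 4*r + 3) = (r - 3)*(r + 1)*(r + 3)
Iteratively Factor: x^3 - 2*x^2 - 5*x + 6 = (x - 3)*(x^2 + x - 2) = (x - 3)*(x + 2)*(x - 1)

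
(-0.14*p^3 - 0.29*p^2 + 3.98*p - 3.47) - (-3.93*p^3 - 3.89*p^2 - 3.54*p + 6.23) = 3.79*p^3 + 3.6*p^2 + 7.52*p - 9.7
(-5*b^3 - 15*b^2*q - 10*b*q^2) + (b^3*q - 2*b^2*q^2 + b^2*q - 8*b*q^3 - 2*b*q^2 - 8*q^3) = b^3*q - 5*b^3 - 2*b^2*q^2 - 14*b^2*q - 8*b*q^3 - 12*b*q^2 - 8*q^3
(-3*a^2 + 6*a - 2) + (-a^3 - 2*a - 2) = -a^3 - 3*a^2 + 4*a - 4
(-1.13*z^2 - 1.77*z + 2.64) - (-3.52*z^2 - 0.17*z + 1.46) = 2.39*z^2 - 1.6*z + 1.18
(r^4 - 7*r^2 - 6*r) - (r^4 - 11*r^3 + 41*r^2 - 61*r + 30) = 11*r^3 - 48*r^2 + 55*r - 30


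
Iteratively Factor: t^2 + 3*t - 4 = (t - 1)*(t + 4)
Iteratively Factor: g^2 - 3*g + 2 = (g - 1)*(g - 2)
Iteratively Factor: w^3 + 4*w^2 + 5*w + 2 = (w + 2)*(w^2 + 2*w + 1) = (w + 1)*(w + 2)*(w + 1)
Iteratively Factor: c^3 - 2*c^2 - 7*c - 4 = (c + 1)*(c^2 - 3*c - 4) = (c + 1)^2*(c - 4)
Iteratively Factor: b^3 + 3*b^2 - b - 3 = (b - 1)*(b^2 + 4*b + 3) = (b - 1)*(b + 1)*(b + 3)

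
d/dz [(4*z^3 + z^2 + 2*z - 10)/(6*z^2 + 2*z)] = (12*z^4 + 8*z^3 - 5*z^2 + 60*z + 10)/(2*z^2*(9*z^2 + 6*z + 1))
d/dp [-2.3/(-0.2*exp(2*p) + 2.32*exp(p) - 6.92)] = (5.336 - 0.92*exp(p))*exp(p)/(0.2*exp(2*p) - 2.32*exp(p) + 6.92)^2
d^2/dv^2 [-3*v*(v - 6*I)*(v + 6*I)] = -18*v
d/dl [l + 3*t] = 1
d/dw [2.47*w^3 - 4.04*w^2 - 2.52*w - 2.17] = 7.41*w^2 - 8.08*w - 2.52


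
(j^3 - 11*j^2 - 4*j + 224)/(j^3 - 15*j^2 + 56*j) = (j + 4)/j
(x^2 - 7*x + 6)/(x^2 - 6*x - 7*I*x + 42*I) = (x - 1)/(x - 7*I)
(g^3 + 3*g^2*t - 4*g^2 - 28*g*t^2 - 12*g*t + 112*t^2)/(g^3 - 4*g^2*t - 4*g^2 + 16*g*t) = (g + 7*t)/g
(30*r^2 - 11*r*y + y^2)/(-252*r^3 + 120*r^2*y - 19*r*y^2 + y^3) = (-5*r + y)/(42*r^2 - 13*r*y + y^2)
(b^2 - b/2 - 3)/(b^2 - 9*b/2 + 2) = (2*b^2 - b - 6)/(2*b^2 - 9*b + 4)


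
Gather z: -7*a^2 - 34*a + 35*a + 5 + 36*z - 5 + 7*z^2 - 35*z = -7*a^2 + a + 7*z^2 + z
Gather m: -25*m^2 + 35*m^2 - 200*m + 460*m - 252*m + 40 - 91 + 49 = 10*m^2 + 8*m - 2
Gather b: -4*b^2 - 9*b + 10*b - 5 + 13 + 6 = -4*b^2 + b + 14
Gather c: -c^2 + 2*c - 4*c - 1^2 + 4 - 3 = -c^2 - 2*c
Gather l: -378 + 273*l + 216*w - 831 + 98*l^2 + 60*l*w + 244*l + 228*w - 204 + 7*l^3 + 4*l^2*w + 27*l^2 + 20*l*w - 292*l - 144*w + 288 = 7*l^3 + l^2*(4*w + 125) + l*(80*w + 225) + 300*w - 1125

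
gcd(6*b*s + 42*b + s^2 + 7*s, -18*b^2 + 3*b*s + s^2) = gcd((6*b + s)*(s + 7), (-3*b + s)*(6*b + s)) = 6*b + s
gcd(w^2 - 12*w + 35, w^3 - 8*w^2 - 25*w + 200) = w - 5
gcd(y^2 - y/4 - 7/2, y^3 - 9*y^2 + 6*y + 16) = y - 2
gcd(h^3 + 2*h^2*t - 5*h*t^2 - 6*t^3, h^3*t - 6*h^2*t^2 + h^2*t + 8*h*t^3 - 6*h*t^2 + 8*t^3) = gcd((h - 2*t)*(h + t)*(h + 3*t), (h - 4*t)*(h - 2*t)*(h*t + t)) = -h + 2*t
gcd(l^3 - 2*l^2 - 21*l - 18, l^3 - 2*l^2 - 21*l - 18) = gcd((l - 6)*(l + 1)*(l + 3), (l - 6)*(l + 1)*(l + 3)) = l^3 - 2*l^2 - 21*l - 18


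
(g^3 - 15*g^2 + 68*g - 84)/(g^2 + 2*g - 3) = (g^3 - 15*g^2 + 68*g - 84)/(g^2 + 2*g - 3)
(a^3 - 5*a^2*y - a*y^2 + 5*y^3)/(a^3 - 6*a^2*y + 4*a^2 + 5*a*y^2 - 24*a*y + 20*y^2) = (a + y)/(a + 4)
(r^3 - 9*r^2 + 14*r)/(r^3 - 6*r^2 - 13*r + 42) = r/(r + 3)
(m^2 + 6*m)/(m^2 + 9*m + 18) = m/(m + 3)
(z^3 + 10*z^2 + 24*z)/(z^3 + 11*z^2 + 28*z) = (z + 6)/(z + 7)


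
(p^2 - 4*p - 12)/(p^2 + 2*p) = (p - 6)/p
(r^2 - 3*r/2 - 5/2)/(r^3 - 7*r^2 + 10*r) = (2*r^2 - 3*r - 5)/(2*r*(r^2 - 7*r + 10))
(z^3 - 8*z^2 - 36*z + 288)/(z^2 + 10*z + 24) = (z^2 - 14*z + 48)/(z + 4)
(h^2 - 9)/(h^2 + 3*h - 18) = (h + 3)/(h + 6)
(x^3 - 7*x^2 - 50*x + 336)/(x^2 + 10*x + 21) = (x^2 - 14*x + 48)/(x + 3)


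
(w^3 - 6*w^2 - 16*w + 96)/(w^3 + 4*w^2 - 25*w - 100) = (w^2 - 10*w + 24)/(w^2 - 25)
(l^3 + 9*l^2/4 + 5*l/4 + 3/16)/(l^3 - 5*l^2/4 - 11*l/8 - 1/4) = (l + 3/2)/(l - 2)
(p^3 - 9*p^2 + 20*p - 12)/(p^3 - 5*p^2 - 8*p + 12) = (p - 2)/(p + 2)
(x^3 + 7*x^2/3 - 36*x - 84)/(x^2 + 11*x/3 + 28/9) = 3*(x^2 - 36)/(3*x + 4)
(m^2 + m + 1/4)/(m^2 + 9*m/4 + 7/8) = 2*(2*m + 1)/(4*m + 7)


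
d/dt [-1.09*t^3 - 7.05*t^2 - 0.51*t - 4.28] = -3.27*t^2 - 14.1*t - 0.51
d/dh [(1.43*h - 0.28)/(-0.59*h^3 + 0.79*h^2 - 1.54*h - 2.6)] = (1.6874*h^3 - 1.6253*h^2 + 0.4424*h - 4.1492)/(0.3481*h^6 - 0.9322*h^5 + 2.4413*h^4 + 0.6348*h^3 - 1.7364*h^2 + 8.008*h + 6.76)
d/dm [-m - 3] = -1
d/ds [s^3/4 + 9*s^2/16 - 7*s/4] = 3*s^2/4 + 9*s/8 - 7/4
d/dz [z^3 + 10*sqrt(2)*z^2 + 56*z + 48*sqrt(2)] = 3*z^2 + 20*sqrt(2)*z + 56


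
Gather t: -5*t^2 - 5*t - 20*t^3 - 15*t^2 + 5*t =-20*t^3 - 20*t^2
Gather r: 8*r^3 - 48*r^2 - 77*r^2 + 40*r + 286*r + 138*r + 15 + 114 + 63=8*r^3 - 125*r^2 + 464*r + 192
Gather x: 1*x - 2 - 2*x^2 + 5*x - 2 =-2*x^2 + 6*x - 4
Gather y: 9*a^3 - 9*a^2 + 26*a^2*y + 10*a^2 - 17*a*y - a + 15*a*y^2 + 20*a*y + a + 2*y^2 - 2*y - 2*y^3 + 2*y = 9*a^3 + a^2 - 2*y^3 + y^2*(15*a + 2) + y*(26*a^2 + 3*a)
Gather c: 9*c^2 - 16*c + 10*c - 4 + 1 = 9*c^2 - 6*c - 3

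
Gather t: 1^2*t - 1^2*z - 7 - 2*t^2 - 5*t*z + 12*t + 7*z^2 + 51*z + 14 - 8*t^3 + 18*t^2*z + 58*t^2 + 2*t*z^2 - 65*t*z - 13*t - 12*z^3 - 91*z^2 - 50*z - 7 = -8*t^3 + t^2*(18*z + 56) + t*(2*z^2 - 70*z) - 12*z^3 - 84*z^2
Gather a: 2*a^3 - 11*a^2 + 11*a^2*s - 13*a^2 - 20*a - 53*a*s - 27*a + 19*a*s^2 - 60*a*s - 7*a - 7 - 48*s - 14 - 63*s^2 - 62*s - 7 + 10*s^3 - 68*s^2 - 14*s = 2*a^3 + a^2*(11*s - 24) + a*(19*s^2 - 113*s - 54) + 10*s^3 - 131*s^2 - 124*s - 28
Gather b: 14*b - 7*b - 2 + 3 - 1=7*b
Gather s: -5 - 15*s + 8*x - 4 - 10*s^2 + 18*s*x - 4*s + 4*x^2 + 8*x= -10*s^2 + s*(18*x - 19) + 4*x^2 + 16*x - 9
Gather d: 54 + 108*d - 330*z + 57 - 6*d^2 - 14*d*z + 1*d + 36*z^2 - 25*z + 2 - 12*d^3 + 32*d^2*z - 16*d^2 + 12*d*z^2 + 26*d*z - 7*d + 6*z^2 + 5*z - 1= -12*d^3 + d^2*(32*z - 22) + d*(12*z^2 + 12*z + 102) + 42*z^2 - 350*z + 112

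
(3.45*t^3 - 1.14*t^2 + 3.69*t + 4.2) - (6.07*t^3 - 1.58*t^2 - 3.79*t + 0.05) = -2.62*t^3 + 0.44*t^2 + 7.48*t + 4.15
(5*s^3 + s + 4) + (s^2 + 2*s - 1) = 5*s^3 + s^2 + 3*s + 3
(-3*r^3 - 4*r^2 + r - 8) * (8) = -24*r^3 - 32*r^2 + 8*r - 64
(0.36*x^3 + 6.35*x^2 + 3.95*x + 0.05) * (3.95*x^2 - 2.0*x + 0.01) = 1.422*x^5 + 24.3625*x^4 + 2.9061*x^3 - 7.639*x^2 - 0.0605*x + 0.0005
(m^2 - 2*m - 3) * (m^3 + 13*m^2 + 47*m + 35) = m^5 + 11*m^4 + 18*m^3 - 98*m^2 - 211*m - 105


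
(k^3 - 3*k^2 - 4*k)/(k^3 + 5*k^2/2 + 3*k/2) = 2*(k - 4)/(2*k + 3)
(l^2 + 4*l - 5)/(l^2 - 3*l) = (l^2 + 4*l - 5)/(l*(l - 3))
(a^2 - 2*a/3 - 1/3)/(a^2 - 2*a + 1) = (a + 1/3)/(a - 1)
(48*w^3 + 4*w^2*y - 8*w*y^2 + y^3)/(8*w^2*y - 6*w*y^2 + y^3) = (-12*w^2 - 4*w*y + y^2)/(y*(-2*w + y))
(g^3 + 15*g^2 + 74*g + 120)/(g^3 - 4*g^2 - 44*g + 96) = (g^2 + 9*g + 20)/(g^2 - 10*g + 16)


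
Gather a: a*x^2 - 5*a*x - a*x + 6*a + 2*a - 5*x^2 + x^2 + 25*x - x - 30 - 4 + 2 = a*(x^2 - 6*x + 8) - 4*x^2 + 24*x - 32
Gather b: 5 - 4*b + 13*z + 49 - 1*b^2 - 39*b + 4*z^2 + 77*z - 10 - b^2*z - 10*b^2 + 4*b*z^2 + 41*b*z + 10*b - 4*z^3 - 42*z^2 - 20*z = b^2*(-z - 11) + b*(4*z^2 + 41*z - 33) - 4*z^3 - 38*z^2 + 70*z + 44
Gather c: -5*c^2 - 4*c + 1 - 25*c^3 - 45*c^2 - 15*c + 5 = -25*c^3 - 50*c^2 - 19*c + 6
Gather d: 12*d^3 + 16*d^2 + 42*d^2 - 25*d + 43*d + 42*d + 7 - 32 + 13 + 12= 12*d^3 + 58*d^2 + 60*d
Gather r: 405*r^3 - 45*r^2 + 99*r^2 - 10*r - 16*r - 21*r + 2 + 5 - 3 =405*r^3 + 54*r^2 - 47*r + 4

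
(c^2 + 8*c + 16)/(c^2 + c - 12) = (c + 4)/(c - 3)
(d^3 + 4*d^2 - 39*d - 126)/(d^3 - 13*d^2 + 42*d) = (d^2 + 10*d + 21)/(d*(d - 7))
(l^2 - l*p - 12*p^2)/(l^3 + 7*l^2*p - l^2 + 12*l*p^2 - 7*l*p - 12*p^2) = (l - 4*p)/(l^2 + 4*l*p - l - 4*p)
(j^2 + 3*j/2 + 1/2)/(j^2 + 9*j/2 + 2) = (j + 1)/(j + 4)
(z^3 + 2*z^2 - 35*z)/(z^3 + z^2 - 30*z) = (z + 7)/(z + 6)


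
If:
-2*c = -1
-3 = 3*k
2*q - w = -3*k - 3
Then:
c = 1/2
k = -1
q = w/2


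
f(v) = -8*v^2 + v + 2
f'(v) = 1 - 16*v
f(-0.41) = 0.25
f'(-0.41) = 7.56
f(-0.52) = -0.68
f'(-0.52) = 9.32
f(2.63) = -50.71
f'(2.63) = -41.08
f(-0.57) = -1.17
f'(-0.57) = 10.12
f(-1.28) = -12.39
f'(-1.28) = 21.48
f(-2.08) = -34.69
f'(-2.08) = 34.28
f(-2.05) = -33.67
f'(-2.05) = 33.80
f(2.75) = -55.75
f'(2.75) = -43.00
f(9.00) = -637.00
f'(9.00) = -143.00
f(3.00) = -67.00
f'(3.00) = -47.00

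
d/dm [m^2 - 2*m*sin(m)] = -2*m*cos(m) + 2*m - 2*sin(m)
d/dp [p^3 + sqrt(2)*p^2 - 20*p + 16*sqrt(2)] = 3*p^2 + 2*sqrt(2)*p - 20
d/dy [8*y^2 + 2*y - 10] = 16*y + 2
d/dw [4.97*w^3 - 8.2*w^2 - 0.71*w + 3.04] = 14.91*w^2 - 16.4*w - 0.71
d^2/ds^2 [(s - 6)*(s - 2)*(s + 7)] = 6*s - 2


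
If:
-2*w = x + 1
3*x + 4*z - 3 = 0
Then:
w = 2*z/3 - 1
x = 1 - 4*z/3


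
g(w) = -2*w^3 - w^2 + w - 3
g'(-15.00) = -1319.00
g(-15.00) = 6507.00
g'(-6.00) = -203.00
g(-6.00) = 387.00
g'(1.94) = -25.46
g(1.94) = -19.43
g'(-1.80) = -14.84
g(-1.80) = 3.62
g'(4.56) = -132.88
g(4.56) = -208.87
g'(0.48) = -1.34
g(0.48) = -2.97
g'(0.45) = -1.12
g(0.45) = -2.93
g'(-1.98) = -18.56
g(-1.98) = 6.62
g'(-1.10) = -4.06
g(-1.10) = -2.65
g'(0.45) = -1.12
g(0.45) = -2.93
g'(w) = -6*w^2 - 2*w + 1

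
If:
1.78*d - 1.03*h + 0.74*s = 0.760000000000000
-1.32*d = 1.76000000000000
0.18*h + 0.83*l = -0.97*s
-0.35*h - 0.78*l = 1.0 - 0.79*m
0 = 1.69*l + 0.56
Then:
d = -1.33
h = -2.50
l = -0.33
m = -0.17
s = 0.75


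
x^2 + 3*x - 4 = (x - 1)*(x + 4)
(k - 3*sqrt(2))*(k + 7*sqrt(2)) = k^2 + 4*sqrt(2)*k - 42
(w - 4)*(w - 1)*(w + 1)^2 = w^4 - 3*w^3 - 5*w^2 + 3*w + 4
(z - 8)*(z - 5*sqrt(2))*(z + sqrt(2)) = z^3 - 8*z^2 - 4*sqrt(2)*z^2 - 10*z + 32*sqrt(2)*z + 80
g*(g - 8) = g^2 - 8*g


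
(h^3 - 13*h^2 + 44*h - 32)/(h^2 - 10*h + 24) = (h^2 - 9*h + 8)/(h - 6)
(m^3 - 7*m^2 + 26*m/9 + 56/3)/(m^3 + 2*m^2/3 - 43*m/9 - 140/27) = 3*(m - 6)/(3*m + 5)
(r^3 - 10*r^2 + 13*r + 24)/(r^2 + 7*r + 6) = (r^2 - 11*r + 24)/(r + 6)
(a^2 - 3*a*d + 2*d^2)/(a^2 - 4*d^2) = (a - d)/(a + 2*d)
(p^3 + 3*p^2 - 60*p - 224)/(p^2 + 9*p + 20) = (p^2 - p - 56)/(p + 5)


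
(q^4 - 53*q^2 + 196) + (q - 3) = q^4 - 53*q^2 + q + 193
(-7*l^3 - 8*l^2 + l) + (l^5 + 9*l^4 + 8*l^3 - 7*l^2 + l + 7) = l^5 + 9*l^4 + l^3 - 15*l^2 + 2*l + 7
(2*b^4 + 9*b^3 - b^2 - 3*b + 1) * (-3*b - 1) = -6*b^5 - 29*b^4 - 6*b^3 + 10*b^2 - 1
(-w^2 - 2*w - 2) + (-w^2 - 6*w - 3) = -2*w^2 - 8*w - 5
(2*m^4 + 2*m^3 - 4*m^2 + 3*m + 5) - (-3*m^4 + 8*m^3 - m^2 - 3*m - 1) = 5*m^4 - 6*m^3 - 3*m^2 + 6*m + 6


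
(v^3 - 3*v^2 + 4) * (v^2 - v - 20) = v^5 - 4*v^4 - 17*v^3 + 64*v^2 - 4*v - 80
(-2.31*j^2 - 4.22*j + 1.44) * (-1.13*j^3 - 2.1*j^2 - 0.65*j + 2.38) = 2.6103*j^5 + 9.6196*j^4 + 8.7363*j^3 - 5.7788*j^2 - 10.9796*j + 3.4272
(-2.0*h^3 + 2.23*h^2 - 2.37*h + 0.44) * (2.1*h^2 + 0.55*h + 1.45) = -4.2*h^5 + 3.583*h^4 - 6.6505*h^3 + 2.854*h^2 - 3.1945*h + 0.638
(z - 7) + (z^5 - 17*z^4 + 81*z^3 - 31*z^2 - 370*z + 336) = z^5 - 17*z^4 + 81*z^3 - 31*z^2 - 369*z + 329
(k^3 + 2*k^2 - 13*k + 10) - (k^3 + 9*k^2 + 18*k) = -7*k^2 - 31*k + 10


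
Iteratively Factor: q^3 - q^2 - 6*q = (q + 2)*(q^2 - 3*q) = (q - 3)*(q + 2)*(q)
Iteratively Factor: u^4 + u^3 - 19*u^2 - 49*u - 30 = (u + 3)*(u^3 - 2*u^2 - 13*u - 10) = (u - 5)*(u + 3)*(u^2 + 3*u + 2) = (u - 5)*(u + 1)*(u + 3)*(u + 2)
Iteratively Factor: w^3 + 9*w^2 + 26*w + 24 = (w + 4)*(w^2 + 5*w + 6) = (w + 2)*(w + 4)*(w + 3)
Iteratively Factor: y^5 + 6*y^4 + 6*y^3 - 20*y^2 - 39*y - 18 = (y + 1)*(y^4 + 5*y^3 + y^2 - 21*y - 18) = (y - 2)*(y + 1)*(y^3 + 7*y^2 + 15*y + 9) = (y - 2)*(y + 1)^2*(y^2 + 6*y + 9) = (y - 2)*(y + 1)^2*(y + 3)*(y + 3)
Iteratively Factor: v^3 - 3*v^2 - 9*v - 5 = (v - 5)*(v^2 + 2*v + 1) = (v - 5)*(v + 1)*(v + 1)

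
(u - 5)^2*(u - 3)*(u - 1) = u^4 - 14*u^3 + 68*u^2 - 130*u + 75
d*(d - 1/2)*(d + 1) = d^3 + d^2/2 - d/2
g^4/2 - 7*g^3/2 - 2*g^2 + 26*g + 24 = (g/2 + 1)*(g - 6)*(g - 4)*(g + 1)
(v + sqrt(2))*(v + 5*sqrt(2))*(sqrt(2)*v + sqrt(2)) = sqrt(2)*v^3 + sqrt(2)*v^2 + 12*v^2 + 12*v + 10*sqrt(2)*v + 10*sqrt(2)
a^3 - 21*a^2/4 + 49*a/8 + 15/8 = (a - 3)*(a - 5/2)*(a + 1/4)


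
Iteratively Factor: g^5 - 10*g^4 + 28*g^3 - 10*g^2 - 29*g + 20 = (g + 1)*(g^4 - 11*g^3 + 39*g^2 - 49*g + 20) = (g - 1)*(g + 1)*(g^3 - 10*g^2 + 29*g - 20) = (g - 5)*(g - 1)*(g + 1)*(g^2 - 5*g + 4) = (g - 5)*(g - 1)^2*(g + 1)*(g - 4)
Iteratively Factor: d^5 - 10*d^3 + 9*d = (d)*(d^4 - 10*d^2 + 9) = d*(d - 1)*(d^3 + d^2 - 9*d - 9) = d*(d - 1)*(d + 1)*(d^2 - 9) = d*(d - 3)*(d - 1)*(d + 1)*(d + 3)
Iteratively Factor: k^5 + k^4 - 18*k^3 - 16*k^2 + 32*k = (k + 2)*(k^4 - k^3 - 16*k^2 + 16*k) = (k - 1)*(k + 2)*(k^3 - 16*k) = (k - 1)*(k + 2)*(k + 4)*(k^2 - 4*k) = k*(k - 1)*(k + 2)*(k + 4)*(k - 4)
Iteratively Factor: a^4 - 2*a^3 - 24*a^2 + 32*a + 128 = (a - 4)*(a^3 + 2*a^2 - 16*a - 32) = (a - 4)*(a + 4)*(a^2 - 2*a - 8) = (a - 4)*(a + 2)*(a + 4)*(a - 4)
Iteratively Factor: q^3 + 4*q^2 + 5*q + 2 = (q + 1)*(q^2 + 3*q + 2) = (q + 1)*(q + 2)*(q + 1)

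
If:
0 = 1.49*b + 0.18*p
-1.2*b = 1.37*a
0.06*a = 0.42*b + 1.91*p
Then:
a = 0.00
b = 0.00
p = 0.00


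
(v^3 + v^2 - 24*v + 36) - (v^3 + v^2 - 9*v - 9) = 45 - 15*v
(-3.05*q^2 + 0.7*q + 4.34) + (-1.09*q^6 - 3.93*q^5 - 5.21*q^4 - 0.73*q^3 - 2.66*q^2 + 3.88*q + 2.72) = -1.09*q^6 - 3.93*q^5 - 5.21*q^4 - 0.73*q^3 - 5.71*q^2 + 4.58*q + 7.06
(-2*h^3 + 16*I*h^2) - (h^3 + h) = -3*h^3 + 16*I*h^2 - h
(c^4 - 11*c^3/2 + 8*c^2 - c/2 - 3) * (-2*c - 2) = -2*c^5 + 9*c^4 - 5*c^3 - 15*c^2 + 7*c + 6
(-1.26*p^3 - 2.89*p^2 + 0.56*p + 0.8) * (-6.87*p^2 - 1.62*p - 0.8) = 8.6562*p^5 + 21.8955*p^4 + 1.8426*p^3 - 4.0912*p^2 - 1.744*p - 0.64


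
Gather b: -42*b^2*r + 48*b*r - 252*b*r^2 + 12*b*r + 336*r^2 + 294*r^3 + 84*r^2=-42*b^2*r + b*(-252*r^2 + 60*r) + 294*r^3 + 420*r^2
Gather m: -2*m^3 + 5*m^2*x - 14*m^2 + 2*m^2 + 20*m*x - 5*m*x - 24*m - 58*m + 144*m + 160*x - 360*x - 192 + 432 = -2*m^3 + m^2*(5*x - 12) + m*(15*x + 62) - 200*x + 240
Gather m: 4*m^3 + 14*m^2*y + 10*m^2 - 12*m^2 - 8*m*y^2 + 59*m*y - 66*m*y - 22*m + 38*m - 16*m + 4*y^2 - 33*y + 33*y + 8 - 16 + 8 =4*m^3 + m^2*(14*y - 2) + m*(-8*y^2 - 7*y) + 4*y^2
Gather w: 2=2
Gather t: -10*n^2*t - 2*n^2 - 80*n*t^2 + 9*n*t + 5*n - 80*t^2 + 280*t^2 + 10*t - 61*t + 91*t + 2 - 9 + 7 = -2*n^2 + 5*n + t^2*(200 - 80*n) + t*(-10*n^2 + 9*n + 40)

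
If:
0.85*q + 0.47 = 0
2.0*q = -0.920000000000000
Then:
No Solution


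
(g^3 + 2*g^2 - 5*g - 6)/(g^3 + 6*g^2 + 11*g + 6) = (g - 2)/(g + 2)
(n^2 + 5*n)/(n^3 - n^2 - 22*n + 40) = n/(n^2 - 6*n + 8)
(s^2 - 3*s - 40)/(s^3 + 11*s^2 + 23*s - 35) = (s - 8)/(s^2 + 6*s - 7)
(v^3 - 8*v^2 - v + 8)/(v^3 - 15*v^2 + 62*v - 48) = (v + 1)/(v - 6)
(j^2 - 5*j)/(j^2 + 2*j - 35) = j/(j + 7)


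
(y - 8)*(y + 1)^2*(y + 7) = y^4 + y^3 - 57*y^2 - 113*y - 56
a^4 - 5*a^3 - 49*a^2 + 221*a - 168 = (a - 8)*(a - 3)*(a - 1)*(a + 7)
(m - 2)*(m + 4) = m^2 + 2*m - 8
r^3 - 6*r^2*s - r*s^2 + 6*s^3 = (r - 6*s)*(r - s)*(r + s)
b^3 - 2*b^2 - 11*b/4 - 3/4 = (b - 3)*(b + 1/2)^2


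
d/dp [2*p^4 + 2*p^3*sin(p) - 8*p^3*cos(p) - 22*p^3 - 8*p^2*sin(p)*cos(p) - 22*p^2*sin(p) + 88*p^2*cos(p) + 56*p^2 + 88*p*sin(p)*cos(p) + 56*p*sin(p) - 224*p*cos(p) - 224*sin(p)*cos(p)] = 8*p^3*sin(p) + 2*p^3*cos(p) + 8*p^3 - 82*p^2*sin(p) - 46*p^2*cos(p) - 8*p^2*cos(2*p) - 66*p^2 + 180*p*sin(p) - 8*p*sin(2*p) + 232*p*cos(p) + 88*p*cos(2*p) + 112*p + 56*sin(p) + 44*sin(2*p) - 224*cos(p) - 224*cos(2*p)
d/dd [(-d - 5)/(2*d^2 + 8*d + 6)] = (-d^2 - 4*d + 2*(d + 2)*(d + 5) - 3)/(2*(d^2 + 4*d + 3)^2)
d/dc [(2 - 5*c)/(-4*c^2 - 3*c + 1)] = (-20*c^2 + 16*c + 1)/(16*c^4 + 24*c^3 + c^2 - 6*c + 1)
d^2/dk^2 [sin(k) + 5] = -sin(k)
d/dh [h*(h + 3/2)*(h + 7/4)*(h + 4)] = 4*h^3 + 87*h^2/4 + 125*h/4 + 21/2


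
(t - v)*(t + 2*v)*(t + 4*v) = t^3 + 5*t^2*v + 2*t*v^2 - 8*v^3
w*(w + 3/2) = w^2 + 3*w/2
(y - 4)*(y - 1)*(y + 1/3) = y^3 - 14*y^2/3 + 7*y/3 + 4/3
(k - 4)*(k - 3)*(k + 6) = k^3 - k^2 - 30*k + 72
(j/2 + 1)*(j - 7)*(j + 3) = j^3/2 - j^2 - 29*j/2 - 21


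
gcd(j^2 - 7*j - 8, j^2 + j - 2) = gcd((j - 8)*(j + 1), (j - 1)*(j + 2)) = 1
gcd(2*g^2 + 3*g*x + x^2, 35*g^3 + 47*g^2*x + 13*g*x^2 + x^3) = g + x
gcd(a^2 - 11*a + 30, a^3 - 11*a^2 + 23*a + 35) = a - 5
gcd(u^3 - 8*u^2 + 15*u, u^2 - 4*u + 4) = 1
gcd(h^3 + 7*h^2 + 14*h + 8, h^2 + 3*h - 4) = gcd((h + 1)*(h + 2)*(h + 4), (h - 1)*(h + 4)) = h + 4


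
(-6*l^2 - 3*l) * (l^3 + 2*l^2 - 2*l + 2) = -6*l^5 - 15*l^4 + 6*l^3 - 6*l^2 - 6*l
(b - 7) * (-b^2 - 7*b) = -b^3 + 49*b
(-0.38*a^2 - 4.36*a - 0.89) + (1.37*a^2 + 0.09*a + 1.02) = 0.99*a^2 - 4.27*a + 0.13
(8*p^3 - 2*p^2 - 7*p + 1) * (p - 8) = 8*p^4 - 66*p^3 + 9*p^2 + 57*p - 8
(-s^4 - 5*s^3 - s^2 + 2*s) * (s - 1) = -s^5 - 4*s^4 + 4*s^3 + 3*s^2 - 2*s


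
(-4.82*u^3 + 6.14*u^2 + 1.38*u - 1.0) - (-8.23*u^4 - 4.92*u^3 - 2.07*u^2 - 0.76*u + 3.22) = 8.23*u^4 + 0.0999999999999996*u^3 + 8.21*u^2 + 2.14*u - 4.22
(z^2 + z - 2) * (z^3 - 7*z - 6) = z^5 + z^4 - 9*z^3 - 13*z^2 + 8*z + 12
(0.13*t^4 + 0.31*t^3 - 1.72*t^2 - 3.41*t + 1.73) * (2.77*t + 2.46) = 0.3601*t^5 + 1.1785*t^4 - 4.0018*t^3 - 13.6769*t^2 - 3.5965*t + 4.2558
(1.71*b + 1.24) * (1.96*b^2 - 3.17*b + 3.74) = 3.3516*b^3 - 2.9903*b^2 + 2.4646*b + 4.6376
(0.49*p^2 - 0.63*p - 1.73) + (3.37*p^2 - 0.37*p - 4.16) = 3.86*p^2 - 1.0*p - 5.89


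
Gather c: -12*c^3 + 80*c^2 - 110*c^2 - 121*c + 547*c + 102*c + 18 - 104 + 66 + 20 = -12*c^3 - 30*c^2 + 528*c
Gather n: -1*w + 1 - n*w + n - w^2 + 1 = n*(1 - w) - w^2 - w + 2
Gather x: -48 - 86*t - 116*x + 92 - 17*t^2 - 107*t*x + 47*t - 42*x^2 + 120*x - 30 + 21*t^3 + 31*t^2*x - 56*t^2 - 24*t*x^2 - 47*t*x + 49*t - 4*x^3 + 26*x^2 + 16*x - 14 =21*t^3 - 73*t^2 + 10*t - 4*x^3 + x^2*(-24*t - 16) + x*(31*t^2 - 154*t + 20)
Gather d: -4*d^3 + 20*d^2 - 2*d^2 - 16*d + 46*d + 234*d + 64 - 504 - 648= -4*d^3 + 18*d^2 + 264*d - 1088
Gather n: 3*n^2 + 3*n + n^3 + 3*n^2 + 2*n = n^3 + 6*n^2 + 5*n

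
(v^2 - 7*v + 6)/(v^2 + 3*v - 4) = (v - 6)/(v + 4)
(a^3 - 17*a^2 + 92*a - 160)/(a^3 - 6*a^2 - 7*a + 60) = (a - 8)/(a + 3)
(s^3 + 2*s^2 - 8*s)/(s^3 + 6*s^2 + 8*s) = (s - 2)/(s + 2)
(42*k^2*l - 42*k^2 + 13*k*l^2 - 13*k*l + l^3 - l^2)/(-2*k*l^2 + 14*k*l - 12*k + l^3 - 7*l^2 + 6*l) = (-42*k^2 - 13*k*l - l^2)/(2*k*l - 12*k - l^2 + 6*l)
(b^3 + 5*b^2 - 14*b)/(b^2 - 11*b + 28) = b*(b^2 + 5*b - 14)/(b^2 - 11*b + 28)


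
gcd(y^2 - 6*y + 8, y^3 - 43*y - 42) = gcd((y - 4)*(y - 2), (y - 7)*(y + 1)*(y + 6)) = 1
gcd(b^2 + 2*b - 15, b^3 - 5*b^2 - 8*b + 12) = 1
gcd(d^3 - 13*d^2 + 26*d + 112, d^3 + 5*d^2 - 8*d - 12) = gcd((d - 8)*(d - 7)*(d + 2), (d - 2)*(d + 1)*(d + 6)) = 1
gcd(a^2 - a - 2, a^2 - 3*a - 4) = a + 1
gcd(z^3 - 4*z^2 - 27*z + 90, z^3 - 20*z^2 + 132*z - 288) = z - 6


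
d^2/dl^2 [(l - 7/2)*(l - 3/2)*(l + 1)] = 6*l - 8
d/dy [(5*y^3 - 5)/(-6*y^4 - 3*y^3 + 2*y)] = 5*(6*y^6 - 20*y^3 - 9*y^2 + 2)/(y^2*(36*y^6 + 36*y^5 + 9*y^4 - 24*y^3 - 12*y^2 + 4))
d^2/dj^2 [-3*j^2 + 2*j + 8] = -6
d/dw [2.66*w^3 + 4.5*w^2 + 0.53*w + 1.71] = 7.98*w^2 + 9.0*w + 0.53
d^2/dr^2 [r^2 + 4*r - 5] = 2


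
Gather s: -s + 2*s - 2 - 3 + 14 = s + 9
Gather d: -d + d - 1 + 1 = 0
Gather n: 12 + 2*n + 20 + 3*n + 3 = 5*n + 35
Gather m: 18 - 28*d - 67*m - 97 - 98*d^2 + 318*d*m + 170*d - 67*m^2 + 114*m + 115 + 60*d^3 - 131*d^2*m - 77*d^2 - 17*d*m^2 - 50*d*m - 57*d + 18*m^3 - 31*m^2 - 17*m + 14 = 60*d^3 - 175*d^2 + 85*d + 18*m^3 + m^2*(-17*d - 98) + m*(-131*d^2 + 268*d + 30) + 50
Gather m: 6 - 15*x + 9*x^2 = 9*x^2 - 15*x + 6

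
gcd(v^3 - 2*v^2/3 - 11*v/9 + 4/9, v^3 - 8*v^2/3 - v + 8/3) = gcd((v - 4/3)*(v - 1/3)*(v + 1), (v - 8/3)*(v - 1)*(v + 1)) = v + 1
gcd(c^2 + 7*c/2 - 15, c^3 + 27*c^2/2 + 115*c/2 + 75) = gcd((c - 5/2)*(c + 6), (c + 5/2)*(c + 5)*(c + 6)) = c + 6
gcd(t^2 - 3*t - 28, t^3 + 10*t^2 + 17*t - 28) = t + 4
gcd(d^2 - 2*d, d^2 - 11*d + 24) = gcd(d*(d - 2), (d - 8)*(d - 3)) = 1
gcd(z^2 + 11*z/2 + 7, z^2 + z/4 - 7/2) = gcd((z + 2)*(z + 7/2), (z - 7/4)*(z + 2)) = z + 2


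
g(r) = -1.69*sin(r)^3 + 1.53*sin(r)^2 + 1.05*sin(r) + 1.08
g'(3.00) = -1.37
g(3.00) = 1.25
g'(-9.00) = 0.98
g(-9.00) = 1.03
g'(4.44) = 1.78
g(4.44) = 3.00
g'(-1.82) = 1.65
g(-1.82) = 3.04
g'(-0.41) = -0.89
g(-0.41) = 1.01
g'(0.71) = 0.68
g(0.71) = 1.95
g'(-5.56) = 0.64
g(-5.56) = 1.96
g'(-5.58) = 0.69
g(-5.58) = 1.94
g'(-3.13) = -1.01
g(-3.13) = 1.07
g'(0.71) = 0.68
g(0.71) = 1.95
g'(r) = -5.07*sin(r)^2*cos(r) + 3.06*sin(r)*cos(r) + 1.05*cos(r)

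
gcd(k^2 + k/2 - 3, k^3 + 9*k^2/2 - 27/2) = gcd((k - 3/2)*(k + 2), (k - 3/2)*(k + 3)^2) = k - 3/2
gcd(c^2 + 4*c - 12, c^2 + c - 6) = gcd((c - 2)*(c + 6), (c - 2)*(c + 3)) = c - 2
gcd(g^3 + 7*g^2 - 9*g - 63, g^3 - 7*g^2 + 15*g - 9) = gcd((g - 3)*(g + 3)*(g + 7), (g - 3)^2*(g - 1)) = g - 3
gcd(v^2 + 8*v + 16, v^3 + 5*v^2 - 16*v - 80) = v + 4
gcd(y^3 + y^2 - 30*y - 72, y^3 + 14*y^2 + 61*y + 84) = y^2 + 7*y + 12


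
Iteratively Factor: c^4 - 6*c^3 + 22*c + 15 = (c + 1)*(c^3 - 7*c^2 + 7*c + 15) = (c + 1)^2*(c^2 - 8*c + 15) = (c - 3)*(c + 1)^2*(c - 5)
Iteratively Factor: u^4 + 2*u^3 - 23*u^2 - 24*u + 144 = (u - 3)*(u^3 + 5*u^2 - 8*u - 48) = (u - 3)^2*(u^2 + 8*u + 16) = (u - 3)^2*(u + 4)*(u + 4)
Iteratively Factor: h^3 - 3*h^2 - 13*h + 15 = (h + 3)*(h^2 - 6*h + 5) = (h - 5)*(h + 3)*(h - 1)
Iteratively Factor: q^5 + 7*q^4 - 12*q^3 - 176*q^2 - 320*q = (q + 4)*(q^4 + 3*q^3 - 24*q^2 - 80*q) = (q + 4)^2*(q^3 - q^2 - 20*q) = (q + 4)^3*(q^2 - 5*q) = q*(q + 4)^3*(q - 5)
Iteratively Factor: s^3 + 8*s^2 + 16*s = (s + 4)*(s^2 + 4*s) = s*(s + 4)*(s + 4)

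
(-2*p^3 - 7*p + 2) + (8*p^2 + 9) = -2*p^3 + 8*p^2 - 7*p + 11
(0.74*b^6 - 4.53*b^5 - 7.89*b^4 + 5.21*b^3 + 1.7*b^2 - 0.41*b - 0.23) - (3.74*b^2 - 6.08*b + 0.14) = 0.74*b^6 - 4.53*b^5 - 7.89*b^4 + 5.21*b^3 - 2.04*b^2 + 5.67*b - 0.37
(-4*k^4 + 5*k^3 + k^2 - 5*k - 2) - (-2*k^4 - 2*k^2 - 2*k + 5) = -2*k^4 + 5*k^3 + 3*k^2 - 3*k - 7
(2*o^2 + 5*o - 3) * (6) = 12*o^2 + 30*o - 18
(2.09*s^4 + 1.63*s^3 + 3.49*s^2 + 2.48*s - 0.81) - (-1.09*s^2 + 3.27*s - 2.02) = 2.09*s^4 + 1.63*s^3 + 4.58*s^2 - 0.79*s + 1.21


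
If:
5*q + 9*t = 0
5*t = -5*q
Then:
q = 0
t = 0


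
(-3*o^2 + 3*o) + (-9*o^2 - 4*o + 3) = -12*o^2 - o + 3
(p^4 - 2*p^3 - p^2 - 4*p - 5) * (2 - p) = -p^5 + 4*p^4 - 3*p^3 + 2*p^2 - 3*p - 10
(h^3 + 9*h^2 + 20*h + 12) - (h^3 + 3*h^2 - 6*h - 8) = 6*h^2 + 26*h + 20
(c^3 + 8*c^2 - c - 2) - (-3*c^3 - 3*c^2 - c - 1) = 4*c^3 + 11*c^2 - 1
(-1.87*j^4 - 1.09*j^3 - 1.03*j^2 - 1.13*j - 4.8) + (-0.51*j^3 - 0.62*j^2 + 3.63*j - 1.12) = -1.87*j^4 - 1.6*j^3 - 1.65*j^2 + 2.5*j - 5.92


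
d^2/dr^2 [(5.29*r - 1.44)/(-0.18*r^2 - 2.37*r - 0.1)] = (-(0.36*r + 2.37)*(0.72*r + 4.74)*(5.29*r - 1.44) + (5.7132*r + 24.5562)*(0.18*r^2 + 2.37*r + 0.1))/(0.18*r^2 + 2.37*r + 0.1)^3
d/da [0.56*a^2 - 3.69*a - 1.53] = 1.12*a - 3.69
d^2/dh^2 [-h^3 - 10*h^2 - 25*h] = -6*h - 20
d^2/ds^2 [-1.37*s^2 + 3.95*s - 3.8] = -2.74000000000000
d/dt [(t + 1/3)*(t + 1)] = 2*t + 4/3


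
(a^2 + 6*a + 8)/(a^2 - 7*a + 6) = (a^2 + 6*a + 8)/(a^2 - 7*a + 6)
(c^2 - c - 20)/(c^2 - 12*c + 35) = (c + 4)/(c - 7)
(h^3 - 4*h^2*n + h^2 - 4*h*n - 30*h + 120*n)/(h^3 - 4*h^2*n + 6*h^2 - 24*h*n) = (h - 5)/h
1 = 1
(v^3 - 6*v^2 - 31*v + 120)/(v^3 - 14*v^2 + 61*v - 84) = (v^2 - 3*v - 40)/(v^2 - 11*v + 28)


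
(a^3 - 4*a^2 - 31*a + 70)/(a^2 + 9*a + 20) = (a^2 - 9*a + 14)/(a + 4)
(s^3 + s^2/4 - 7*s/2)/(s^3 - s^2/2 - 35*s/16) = 4*(s + 2)/(4*s + 5)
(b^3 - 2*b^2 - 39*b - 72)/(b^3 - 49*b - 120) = (b + 3)/(b + 5)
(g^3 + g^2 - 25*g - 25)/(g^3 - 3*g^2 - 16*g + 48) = (g^3 + g^2 - 25*g - 25)/(g^3 - 3*g^2 - 16*g + 48)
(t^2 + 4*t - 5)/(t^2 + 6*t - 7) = (t + 5)/(t + 7)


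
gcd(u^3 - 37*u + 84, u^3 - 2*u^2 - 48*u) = 1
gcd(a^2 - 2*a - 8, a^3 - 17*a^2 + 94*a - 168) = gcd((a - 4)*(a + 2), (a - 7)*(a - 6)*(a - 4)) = a - 4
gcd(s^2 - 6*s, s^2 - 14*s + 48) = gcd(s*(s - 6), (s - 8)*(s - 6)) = s - 6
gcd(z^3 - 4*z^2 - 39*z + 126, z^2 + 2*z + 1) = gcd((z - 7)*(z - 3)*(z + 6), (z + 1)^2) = 1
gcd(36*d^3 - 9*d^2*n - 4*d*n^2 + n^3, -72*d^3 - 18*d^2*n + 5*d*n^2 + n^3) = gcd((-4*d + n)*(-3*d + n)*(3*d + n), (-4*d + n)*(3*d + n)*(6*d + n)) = 12*d^2 + d*n - n^2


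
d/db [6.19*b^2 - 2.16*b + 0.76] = 12.38*b - 2.16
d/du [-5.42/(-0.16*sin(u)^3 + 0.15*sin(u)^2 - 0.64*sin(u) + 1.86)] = (-2.6016*sin(u)^2 + 1.626*sin(u) - 3.4688)*cos(u)/(0.16*sin(u)^3 - 0.15*sin(u)^2 + 0.64*sin(u) - 1.86)^2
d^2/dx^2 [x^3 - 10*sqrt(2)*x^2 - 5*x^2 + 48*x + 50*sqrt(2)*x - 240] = 6*x - 20*sqrt(2) - 10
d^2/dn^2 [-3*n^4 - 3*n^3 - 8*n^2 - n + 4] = -36*n^2 - 18*n - 16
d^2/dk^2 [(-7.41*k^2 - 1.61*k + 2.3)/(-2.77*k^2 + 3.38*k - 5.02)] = (-5.6843418860808e-14*k^4 + 163.46047*k^3 - 724.120104*k^2 - 5.12228399999998*k + 439.5182)/(21.253933*k^6 - 77.803206*k^5 + 210.490638*k^4 - 320.615984*k^3 + 381.466788*k^2 - 255.532056*k + 126.506008)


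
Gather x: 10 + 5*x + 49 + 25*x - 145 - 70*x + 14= -40*x - 72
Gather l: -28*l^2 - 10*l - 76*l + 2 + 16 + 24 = -28*l^2 - 86*l + 42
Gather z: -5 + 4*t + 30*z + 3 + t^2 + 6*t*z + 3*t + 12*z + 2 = t^2 + 7*t + z*(6*t + 42)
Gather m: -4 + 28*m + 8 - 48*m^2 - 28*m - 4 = -48*m^2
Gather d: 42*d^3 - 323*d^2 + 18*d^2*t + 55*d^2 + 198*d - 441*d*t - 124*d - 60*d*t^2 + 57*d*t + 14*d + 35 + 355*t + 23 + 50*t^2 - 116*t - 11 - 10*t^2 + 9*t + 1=42*d^3 + d^2*(18*t - 268) + d*(-60*t^2 - 384*t + 88) + 40*t^2 + 248*t + 48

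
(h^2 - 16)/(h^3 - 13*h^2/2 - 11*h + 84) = 2*(h + 4)/(2*h^2 - 5*h - 42)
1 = 1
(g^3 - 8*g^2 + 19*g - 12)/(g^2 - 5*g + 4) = g - 3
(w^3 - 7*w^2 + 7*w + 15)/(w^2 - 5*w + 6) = (w^2 - 4*w - 5)/(w - 2)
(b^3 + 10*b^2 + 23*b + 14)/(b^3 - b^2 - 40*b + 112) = (b^2 + 3*b + 2)/(b^2 - 8*b + 16)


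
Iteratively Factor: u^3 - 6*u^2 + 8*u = (u)*(u^2 - 6*u + 8) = u*(u - 2)*(u - 4)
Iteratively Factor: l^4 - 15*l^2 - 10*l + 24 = (l + 2)*(l^3 - 2*l^2 - 11*l + 12) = (l + 2)*(l + 3)*(l^2 - 5*l + 4) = (l - 1)*(l + 2)*(l + 3)*(l - 4)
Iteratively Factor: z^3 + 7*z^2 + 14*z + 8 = (z + 1)*(z^2 + 6*z + 8) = (z + 1)*(z + 4)*(z + 2)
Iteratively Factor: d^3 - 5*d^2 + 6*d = (d)*(d^2 - 5*d + 6) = d*(d - 3)*(d - 2)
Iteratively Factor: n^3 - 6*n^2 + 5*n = (n - 5)*(n^2 - n) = n*(n - 5)*(n - 1)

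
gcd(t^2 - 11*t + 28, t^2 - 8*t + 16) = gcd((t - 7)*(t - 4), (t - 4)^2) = t - 4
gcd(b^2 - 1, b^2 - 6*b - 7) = b + 1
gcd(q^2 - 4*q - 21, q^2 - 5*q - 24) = q + 3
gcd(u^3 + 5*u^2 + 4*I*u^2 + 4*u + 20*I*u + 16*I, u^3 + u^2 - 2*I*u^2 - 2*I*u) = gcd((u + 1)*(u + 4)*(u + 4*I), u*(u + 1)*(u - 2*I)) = u + 1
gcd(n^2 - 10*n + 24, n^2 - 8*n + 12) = n - 6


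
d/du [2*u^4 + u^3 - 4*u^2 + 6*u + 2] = 8*u^3 + 3*u^2 - 8*u + 6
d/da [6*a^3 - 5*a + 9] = 18*a^2 - 5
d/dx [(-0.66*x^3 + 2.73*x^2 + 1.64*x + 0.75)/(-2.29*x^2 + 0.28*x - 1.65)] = (1.5114*x^4 - 0.3696*x^3 + 7.787*x^2 - 5.574*x - 2.916)/(5.2441*x^4 - 1.2824*x^3 + 7.6354*x^2 - 0.924*x + 2.7225)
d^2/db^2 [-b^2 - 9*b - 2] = -2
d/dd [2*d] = 2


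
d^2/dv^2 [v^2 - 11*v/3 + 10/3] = 2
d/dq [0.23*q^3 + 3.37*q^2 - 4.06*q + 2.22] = 0.69*q^2 + 6.74*q - 4.06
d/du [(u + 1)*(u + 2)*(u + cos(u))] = -(u + 1)*(u + 2)*(sin(u) - 1) + (u + 1)*(u + cos(u)) + (u + 2)*(u + cos(u))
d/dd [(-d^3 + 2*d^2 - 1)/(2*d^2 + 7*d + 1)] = (-2*d^4 - 14*d^3 + 11*d^2 + 8*d + 7)/(4*d^4 + 28*d^3 + 53*d^2 + 14*d + 1)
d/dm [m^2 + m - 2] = 2*m + 1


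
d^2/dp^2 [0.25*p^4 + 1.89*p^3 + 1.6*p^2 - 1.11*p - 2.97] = 3.0*p^2 + 11.34*p + 3.2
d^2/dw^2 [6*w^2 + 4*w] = 12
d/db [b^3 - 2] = 3*b^2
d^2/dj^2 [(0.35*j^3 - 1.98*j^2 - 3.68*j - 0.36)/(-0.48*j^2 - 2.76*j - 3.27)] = (-2.22044604925031e-16*j^4 - 7.784064*j^3 - 37.102104*j^2 - 54.25029*j - 19.727028)/(0.110592*j^6 + 1.907712*j^5 + 13.229568*j^4 + 47.017152*j^3 + 90.126432*j^2 + 88.537212*j + 34.965783)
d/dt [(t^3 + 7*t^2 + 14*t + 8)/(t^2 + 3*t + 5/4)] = 4*(4*t^4 + 24*t^3 + 43*t^2 + 6*t - 26)/(16*t^4 + 96*t^3 + 184*t^2 + 120*t + 25)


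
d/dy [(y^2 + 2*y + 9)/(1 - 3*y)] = (-3*y^2 + 2*y + 29)/(9*y^2 - 6*y + 1)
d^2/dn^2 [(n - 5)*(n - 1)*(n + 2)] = 6*n - 8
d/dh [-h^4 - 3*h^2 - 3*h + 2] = -4*h^3 - 6*h - 3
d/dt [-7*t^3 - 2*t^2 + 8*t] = -21*t^2 - 4*t + 8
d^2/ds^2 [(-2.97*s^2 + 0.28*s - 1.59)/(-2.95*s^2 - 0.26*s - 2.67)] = (2.8421709430404e-14*s^4 - 9.42938*s^3 - 57.3373800000001*s^2 + 20.5497*s + 17.902116)/(25.672375*s^6 + 6.78795*s^5 + 70.305285*s^4 + 12.304916*s^3 + 63.632241*s^2 + 5.560542*s + 19.034163)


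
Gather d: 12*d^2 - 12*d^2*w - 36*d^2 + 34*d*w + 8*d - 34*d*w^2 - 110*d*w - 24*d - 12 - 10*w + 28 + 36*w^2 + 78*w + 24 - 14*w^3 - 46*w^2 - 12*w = d^2*(-12*w - 24) + d*(-34*w^2 - 76*w - 16) - 14*w^3 - 10*w^2 + 56*w + 40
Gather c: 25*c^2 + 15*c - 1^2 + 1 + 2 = 25*c^2 + 15*c + 2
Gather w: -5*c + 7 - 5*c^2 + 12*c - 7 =-5*c^2 + 7*c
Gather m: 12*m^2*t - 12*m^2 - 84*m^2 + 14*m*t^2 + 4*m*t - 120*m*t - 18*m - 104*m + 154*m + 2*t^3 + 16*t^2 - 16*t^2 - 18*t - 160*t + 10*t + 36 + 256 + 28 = m^2*(12*t - 96) + m*(14*t^2 - 116*t + 32) + 2*t^3 - 168*t + 320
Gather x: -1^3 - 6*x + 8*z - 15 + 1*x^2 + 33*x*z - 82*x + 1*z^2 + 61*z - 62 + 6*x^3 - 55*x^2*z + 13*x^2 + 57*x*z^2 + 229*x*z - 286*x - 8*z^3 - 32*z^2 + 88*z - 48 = 6*x^3 + x^2*(14 - 55*z) + x*(57*z^2 + 262*z - 374) - 8*z^3 - 31*z^2 + 157*z - 126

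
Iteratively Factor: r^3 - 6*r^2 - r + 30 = (r + 2)*(r^2 - 8*r + 15) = (r - 3)*(r + 2)*(r - 5)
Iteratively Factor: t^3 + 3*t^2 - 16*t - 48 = (t + 3)*(t^2 - 16) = (t - 4)*(t + 3)*(t + 4)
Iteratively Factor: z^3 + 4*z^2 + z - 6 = (z + 3)*(z^2 + z - 2) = (z + 2)*(z + 3)*(z - 1)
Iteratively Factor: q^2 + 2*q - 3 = (q + 3)*(q - 1)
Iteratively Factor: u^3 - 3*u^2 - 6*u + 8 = (u - 1)*(u^2 - 2*u - 8) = (u - 1)*(u + 2)*(u - 4)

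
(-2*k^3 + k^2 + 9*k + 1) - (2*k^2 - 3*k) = -2*k^3 - k^2 + 12*k + 1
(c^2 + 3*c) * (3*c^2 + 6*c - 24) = 3*c^4 + 15*c^3 - 6*c^2 - 72*c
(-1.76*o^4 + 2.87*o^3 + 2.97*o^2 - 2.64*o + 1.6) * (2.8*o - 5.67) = -4.928*o^5 + 18.0152*o^4 - 7.9569*o^3 - 24.2319*o^2 + 19.4488*o - 9.072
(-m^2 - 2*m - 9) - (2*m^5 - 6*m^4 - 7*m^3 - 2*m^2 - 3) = -2*m^5 + 6*m^4 + 7*m^3 + m^2 - 2*m - 6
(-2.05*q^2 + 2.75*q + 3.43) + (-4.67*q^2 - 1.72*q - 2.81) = -6.72*q^2 + 1.03*q + 0.62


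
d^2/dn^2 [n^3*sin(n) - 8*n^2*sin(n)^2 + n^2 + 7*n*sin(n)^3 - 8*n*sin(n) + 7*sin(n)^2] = -n^3*sin(n) + 6*n^2*cos(n) - 16*n^2*cos(2*n) + 35*n*sin(n)/4 - 32*n*sin(2*n) + 63*n*sin(3*n)/4 - 11*cos(n)/2 + 22*cos(2*n) - 21*cos(3*n)/2 - 6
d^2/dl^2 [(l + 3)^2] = 2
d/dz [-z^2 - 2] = -2*z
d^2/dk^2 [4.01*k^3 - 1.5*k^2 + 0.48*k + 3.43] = 24.06*k - 3.0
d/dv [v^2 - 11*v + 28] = 2*v - 11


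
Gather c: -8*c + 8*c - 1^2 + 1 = 0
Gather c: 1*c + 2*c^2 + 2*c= 2*c^2 + 3*c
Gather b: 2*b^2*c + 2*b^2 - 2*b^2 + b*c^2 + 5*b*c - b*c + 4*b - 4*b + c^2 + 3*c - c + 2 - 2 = 2*b^2*c + b*(c^2 + 4*c) + c^2 + 2*c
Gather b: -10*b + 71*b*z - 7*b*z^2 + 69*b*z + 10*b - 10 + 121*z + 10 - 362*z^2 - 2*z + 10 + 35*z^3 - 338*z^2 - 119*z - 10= b*(-7*z^2 + 140*z) + 35*z^3 - 700*z^2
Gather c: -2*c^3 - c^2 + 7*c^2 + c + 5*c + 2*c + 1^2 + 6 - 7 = -2*c^3 + 6*c^2 + 8*c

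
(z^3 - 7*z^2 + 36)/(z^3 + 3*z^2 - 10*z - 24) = (z - 6)/(z + 4)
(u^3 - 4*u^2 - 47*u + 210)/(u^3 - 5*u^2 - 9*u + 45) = (u^2 + u - 42)/(u^2 - 9)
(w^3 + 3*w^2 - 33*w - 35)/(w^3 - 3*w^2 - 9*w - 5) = (w + 7)/(w + 1)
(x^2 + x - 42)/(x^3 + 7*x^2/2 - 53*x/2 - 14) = 2*(x - 6)/(2*x^2 - 7*x - 4)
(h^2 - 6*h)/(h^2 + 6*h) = (h - 6)/(h + 6)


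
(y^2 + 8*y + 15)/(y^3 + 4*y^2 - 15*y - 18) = (y^2 + 8*y + 15)/(y^3 + 4*y^2 - 15*y - 18)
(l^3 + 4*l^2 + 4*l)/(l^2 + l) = (l^2 + 4*l + 4)/(l + 1)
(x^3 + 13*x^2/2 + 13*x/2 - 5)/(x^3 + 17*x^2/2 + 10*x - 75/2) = (2*x^2 + 3*x - 2)/(2*x^2 + 7*x - 15)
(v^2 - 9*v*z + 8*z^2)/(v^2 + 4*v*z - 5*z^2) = (v - 8*z)/(v + 5*z)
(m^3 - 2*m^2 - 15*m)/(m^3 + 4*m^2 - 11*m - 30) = m*(m^2 - 2*m - 15)/(m^3 + 4*m^2 - 11*m - 30)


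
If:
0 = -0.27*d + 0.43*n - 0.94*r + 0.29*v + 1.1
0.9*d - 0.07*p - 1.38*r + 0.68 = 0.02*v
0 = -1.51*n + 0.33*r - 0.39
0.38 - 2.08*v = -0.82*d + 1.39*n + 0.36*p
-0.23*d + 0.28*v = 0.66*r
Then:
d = 1.75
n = 1.00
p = -85.36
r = 5.75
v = 14.98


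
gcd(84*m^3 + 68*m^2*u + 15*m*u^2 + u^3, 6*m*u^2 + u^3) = 6*m + u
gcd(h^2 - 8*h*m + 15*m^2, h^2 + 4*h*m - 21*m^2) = h - 3*m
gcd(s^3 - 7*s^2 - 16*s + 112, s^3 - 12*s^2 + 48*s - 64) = s - 4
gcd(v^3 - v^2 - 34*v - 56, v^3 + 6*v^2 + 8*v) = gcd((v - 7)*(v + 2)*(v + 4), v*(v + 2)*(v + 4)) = v^2 + 6*v + 8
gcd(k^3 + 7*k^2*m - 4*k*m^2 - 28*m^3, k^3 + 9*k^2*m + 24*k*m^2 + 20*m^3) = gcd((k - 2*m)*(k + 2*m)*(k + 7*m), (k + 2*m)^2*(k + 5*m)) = k + 2*m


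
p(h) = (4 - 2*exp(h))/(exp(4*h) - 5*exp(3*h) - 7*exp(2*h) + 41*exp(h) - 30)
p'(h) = (4 - 2*exp(h))*(-4*exp(4*h) + 15*exp(3*h) + 14*exp(2*h) - 41*exp(h))/(exp(4*h) - 5*exp(3*h) - 7*exp(2*h) + 41*exp(h) - 30)^2 - 2*exp(h)/(exp(4*h) - 5*exp(3*h) - 7*exp(2*h) + 41*exp(h) - 30) = (6*exp(2*h) - 12*exp(h) - 26)*exp(h)/(exp(6*h) - 6*exp(5*h) - 17*exp(4*h) + 108*exp(3*h) + 79*exp(2*h) - 390*exp(h) + 225)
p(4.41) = -0.00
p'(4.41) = 0.00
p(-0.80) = -0.23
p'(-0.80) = -0.18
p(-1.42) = -0.17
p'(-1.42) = -0.05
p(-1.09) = -0.19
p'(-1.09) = -0.09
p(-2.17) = -0.15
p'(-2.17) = -0.02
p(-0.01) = -12.56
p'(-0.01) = -1249.98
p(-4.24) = -0.14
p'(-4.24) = -0.00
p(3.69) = -0.00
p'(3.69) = 0.00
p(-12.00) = -0.13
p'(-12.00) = 0.00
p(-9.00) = -0.13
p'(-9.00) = 0.00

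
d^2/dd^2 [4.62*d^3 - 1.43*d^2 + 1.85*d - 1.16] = 27.72*d - 2.86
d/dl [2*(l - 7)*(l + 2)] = 4*l - 10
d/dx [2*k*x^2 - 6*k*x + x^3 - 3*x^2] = 4*k*x - 6*k + 3*x^2 - 6*x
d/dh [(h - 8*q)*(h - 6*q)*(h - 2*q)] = 3*h^2 - 32*h*q + 76*q^2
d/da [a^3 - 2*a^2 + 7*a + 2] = 3*a^2 - 4*a + 7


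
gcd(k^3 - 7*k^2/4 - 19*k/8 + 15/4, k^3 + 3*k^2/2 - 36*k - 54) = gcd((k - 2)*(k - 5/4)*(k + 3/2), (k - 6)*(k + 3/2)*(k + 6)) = k + 3/2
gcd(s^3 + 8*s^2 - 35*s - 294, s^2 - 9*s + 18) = s - 6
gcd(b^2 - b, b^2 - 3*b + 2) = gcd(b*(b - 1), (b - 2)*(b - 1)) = b - 1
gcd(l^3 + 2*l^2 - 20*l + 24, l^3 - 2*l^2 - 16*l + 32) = l - 2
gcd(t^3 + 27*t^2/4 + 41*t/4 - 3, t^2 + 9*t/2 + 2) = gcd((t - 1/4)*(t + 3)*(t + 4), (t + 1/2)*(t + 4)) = t + 4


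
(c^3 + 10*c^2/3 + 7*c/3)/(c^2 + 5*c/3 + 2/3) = c*(3*c + 7)/(3*c + 2)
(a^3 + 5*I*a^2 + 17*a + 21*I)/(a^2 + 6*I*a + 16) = (a^3 + 5*I*a^2 + 17*a + 21*I)/(a^2 + 6*I*a + 16)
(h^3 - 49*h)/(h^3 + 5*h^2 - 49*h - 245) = h/(h + 5)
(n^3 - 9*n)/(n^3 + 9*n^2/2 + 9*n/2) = 2*(n - 3)/(2*n + 3)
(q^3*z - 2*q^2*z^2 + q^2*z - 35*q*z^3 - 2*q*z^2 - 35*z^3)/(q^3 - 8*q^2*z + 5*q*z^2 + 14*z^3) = z*(-q^2 - 5*q*z - q - 5*z)/(-q^2 + q*z + 2*z^2)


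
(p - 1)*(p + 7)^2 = p^3 + 13*p^2 + 35*p - 49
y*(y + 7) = y^2 + 7*y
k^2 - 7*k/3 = k*(k - 7/3)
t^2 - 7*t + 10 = (t - 5)*(t - 2)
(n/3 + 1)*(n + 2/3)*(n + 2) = n^3/3 + 17*n^2/9 + 28*n/9 + 4/3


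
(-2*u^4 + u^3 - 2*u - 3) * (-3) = 6*u^4 - 3*u^3 + 6*u + 9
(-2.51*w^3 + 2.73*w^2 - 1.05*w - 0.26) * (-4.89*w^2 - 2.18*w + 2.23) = 12.2739*w^5 - 7.8779*w^4 - 6.4142*w^3 + 9.6483*w^2 - 1.7747*w - 0.5798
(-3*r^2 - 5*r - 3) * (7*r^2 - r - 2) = -21*r^4 - 32*r^3 - 10*r^2 + 13*r + 6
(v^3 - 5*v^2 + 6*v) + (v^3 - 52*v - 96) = 2*v^3 - 5*v^2 - 46*v - 96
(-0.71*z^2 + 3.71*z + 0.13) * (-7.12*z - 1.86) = 5.0552*z^3 - 25.0946*z^2 - 7.8262*z - 0.2418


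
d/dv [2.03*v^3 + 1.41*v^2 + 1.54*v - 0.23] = 6.09*v^2 + 2.82*v + 1.54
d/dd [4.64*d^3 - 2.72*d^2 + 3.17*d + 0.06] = 13.92*d^2 - 5.44*d + 3.17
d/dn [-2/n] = 2/n^2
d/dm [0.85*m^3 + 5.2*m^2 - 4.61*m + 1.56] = 2.55*m^2 + 10.4*m - 4.61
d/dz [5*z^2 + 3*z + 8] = 10*z + 3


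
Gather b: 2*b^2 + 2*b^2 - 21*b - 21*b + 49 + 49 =4*b^2 - 42*b + 98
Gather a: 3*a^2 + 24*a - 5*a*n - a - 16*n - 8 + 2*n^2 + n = 3*a^2 + a*(23 - 5*n) + 2*n^2 - 15*n - 8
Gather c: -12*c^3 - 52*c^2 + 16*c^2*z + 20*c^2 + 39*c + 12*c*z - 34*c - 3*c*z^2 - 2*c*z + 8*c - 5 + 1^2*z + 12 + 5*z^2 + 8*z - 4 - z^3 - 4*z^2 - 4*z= -12*c^3 + c^2*(16*z - 32) + c*(-3*z^2 + 10*z + 13) - z^3 + z^2 + 5*z + 3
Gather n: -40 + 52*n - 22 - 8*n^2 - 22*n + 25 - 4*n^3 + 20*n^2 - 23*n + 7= -4*n^3 + 12*n^2 + 7*n - 30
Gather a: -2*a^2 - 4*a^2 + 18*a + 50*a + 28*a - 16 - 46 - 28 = -6*a^2 + 96*a - 90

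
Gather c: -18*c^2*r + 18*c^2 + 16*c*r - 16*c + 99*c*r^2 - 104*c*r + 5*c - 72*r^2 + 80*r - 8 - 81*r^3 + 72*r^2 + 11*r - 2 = c^2*(18 - 18*r) + c*(99*r^2 - 88*r - 11) - 81*r^3 + 91*r - 10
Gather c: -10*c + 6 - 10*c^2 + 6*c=-10*c^2 - 4*c + 6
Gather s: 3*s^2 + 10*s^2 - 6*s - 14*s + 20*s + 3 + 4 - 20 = 13*s^2 - 13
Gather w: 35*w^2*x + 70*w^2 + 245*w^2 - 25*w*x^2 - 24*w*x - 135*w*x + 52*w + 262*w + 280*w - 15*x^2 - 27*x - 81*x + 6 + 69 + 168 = w^2*(35*x + 315) + w*(-25*x^2 - 159*x + 594) - 15*x^2 - 108*x + 243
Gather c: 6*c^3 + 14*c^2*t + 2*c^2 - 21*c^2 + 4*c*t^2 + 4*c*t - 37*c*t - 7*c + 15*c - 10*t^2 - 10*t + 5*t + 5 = 6*c^3 + c^2*(14*t - 19) + c*(4*t^2 - 33*t + 8) - 10*t^2 - 5*t + 5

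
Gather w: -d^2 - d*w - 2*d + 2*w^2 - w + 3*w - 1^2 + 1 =-d^2 - 2*d + 2*w^2 + w*(2 - d)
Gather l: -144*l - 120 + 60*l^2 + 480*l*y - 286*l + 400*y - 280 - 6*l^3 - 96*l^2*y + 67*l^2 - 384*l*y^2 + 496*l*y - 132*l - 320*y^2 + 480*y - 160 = -6*l^3 + l^2*(127 - 96*y) + l*(-384*y^2 + 976*y - 562) - 320*y^2 + 880*y - 560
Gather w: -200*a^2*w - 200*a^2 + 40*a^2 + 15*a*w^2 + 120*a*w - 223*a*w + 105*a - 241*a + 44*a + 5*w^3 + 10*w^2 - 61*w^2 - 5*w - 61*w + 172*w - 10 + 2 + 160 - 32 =-160*a^2 - 92*a + 5*w^3 + w^2*(15*a - 51) + w*(-200*a^2 - 103*a + 106) + 120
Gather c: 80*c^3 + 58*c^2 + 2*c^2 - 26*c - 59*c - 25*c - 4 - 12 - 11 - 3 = 80*c^3 + 60*c^2 - 110*c - 30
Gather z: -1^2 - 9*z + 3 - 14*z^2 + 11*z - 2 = -14*z^2 + 2*z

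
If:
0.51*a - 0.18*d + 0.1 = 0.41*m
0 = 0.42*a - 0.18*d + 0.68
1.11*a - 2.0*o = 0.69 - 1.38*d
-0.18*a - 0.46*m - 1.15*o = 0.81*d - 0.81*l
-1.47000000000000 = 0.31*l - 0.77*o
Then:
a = -14.11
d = -29.14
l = -74.98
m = -4.51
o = -28.28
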